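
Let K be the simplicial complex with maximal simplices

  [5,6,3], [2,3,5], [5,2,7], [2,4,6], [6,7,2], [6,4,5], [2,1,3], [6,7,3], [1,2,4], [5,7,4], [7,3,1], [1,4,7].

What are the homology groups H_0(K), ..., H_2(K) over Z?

H_0 = Z,  H_1 = Z/2,  H_2 = 0.

Fix the vertex order 1 < 2 < 3 < 4 < 5 < 6 < 7 and write every simplex with vertices in increasing order. Then dim K = 2 and the simplices of K are:

  0-simplices (7): [1], [2], [3], [4], [5], [6], [7]
  1-simplices (18): [1,2], [1,3], [1,4], [1,7], [2,3], [2,4], [2,5], [2,6], [2,7], [3,5], [3,6], [3,7], [4,5], [4,6], [4,7], [5,6], [5,7], [6,7]
  2-simplices (12): [1,2,3], [1,2,4], [1,3,7], [1,4,7], [2,3,5], [2,4,6], [2,5,7], [2,6,7], [3,5,6], [3,6,7], [4,5,6], [4,5,7]

so the chain groups are C_0 ≅ Z^7, C_1 ≅ Z^18, C_2 ≅ Z^12.

∂_1: C_1 → C_0 sends each edge [p,q] (with p < q) to q − p.
The 7×18 boundary matrix has rank 6 and Smith normal form diag(1,1,1,1,1,1).

The boundary map ∂_2: C_2 → C_1 maps a triangle to the signed sum of its edges. For instance
  ∂[2,5,7] = [5,7] − [2,7] + [2,5],
  ∂[1,4,7] = [4,7] − [1,7] + [1,4].
The 18×12 boundary matrix has rank 12 and Smith normal form diag(1,1,1,1,1,1,1,1,1,1,1,2).

From H_k ≅ ker(∂_k) / im(∂_{k+1}) we obtain:

  H_0: rank C_0 − rank ∂_1 = 7 − 6 = 1, and the invariant factors of ∂_1 are all 1, so H_0 = Z.
  H_1: rank ker ∂_1 − rank ∂_2 = (18 − 6) − 12 = 0, and ∂_2 has invariant factor 2 > 1, so H_1 = Z/2.
  H_2: rank ker ∂_2 − rank ∂_3 = (12 − 12) − 0 = 0, and there is no ∂_3, so H_2 = 0.

As a check, the Euler characteristic is 7 − 18 + 12 = 1, which agrees with 1 − 0 + 0 = 1.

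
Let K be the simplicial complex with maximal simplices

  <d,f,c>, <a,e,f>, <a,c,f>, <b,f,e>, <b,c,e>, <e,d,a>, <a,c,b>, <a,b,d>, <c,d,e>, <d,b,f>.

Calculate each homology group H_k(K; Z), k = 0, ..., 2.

H_0 = Z,  H_1 = Z/2,  H_2 = 0.

Fix the vertex order a < b < c < d < e < f and write every simplex with vertices in increasing order. Then dim K = 2 and the simplices of K are:

  0-simplices (6): a, b, c, d, e, f
  1-simplices (15): ab, ac, ad, ae, af, bc, bd, be, bf, cd, ce, cf, de, df, ef
  2-simplices (10): abc, abd, acf, ade, aef, bce, bdf, bef, cde, cdf

so the chain groups are C_0 ≅ Z^6, C_1 ≅ Z^15, C_2 ≅ Z^10.

The boundary map ∂_1: C_1 → C_0 is given by ∂[p,q] = [q] − [p]. For instance
  ∂ad = d − a.
The 6×15 boundary matrix has rank 5 and Smith normal form diag(1,1,1,1,1).

∂_2: C_2 → C_1 acts by ∂[p,q,r] = [q,r] − [p,r] + [p,q]. For instance
  ∂cde = de − ce + cd,
  ∂bef = ef − bf + be.
As a 15×10 matrix over Z this has rank 10, with invariant factors (1,1,1,1,1,1,1,1,1,2).

Computing H_k = (kernel of ∂_k) / (image of ∂_{k+1}):

  H_0: rank C_0 − rank ∂_1 = 6 − 5 = 1, and the invariant factors of ∂_1 are all 1, so H_0 = Z.
  H_1: rank ker ∂_1 − rank ∂_2 = (15 − 5) − 10 = 0, and ∂_2 has invariant factor 2 > 1, so H_1 = Z/2.
  H_2: rank ker ∂_2 − rank ∂_3 = (10 − 10) − 0 = 0, and there is no ∂_3, so H_2 = 0.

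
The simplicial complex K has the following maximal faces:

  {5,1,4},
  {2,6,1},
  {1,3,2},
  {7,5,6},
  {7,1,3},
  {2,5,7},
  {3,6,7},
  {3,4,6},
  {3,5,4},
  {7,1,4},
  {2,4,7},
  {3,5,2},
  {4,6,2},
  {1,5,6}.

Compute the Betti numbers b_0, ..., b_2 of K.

Fix the vertex order 1 < 2 < 3 < 4 < 5 < 6 < 7 and write every simplex with vertices in increasing order. Then dim K = 2 and the simplices of K are:

  0-simplices (7): [1], [2], [3], [4], [5], [6], [7]
  1-simplices (21): [1,2], [1,3], [1,4], [1,5], [1,6], [1,7], [2,3], [2,4], [2,5], [2,6], [2,7], [3,4], [3,5], [3,6], [3,7], [4,5], [4,6], [4,7], [5,6], [5,7], [6,7]
  2-simplices (14): [1,2,3], [1,2,6], [1,3,7], [1,4,5], [1,4,7], [1,5,6], [2,3,5], [2,4,6], [2,4,7], [2,5,7], [3,4,5], [3,4,6], [3,6,7], [5,6,7]

so the chain groups are C_0 ≅ Z^7, C_1 ≅ Z^21, C_2 ≅ Z^14.

The boundary map ∂_1: C_1 → C_0 is given by ∂[p,q] = [q] − [p]. For instance
  ∂[5,7] = [7] − [5].
The 7×21 boundary matrix has rank 6 and Smith normal form diag(1,1,1,1,1,1).

∂_2: C_2 → C_1 sends each 2-simplex [p,q,r] to [q,r] − [p,r] + [p,q]. For instance
  ∂[1,4,7] = [4,7] − [1,7] + [1,4],
  ∂[1,5,6] = [5,6] − [1,6] + [1,5].
This gives a 21×14 integer matrix of rank 13; reducing to Smith normal form yields diagonal entries (1,1,1,1,1,1,1,1,1,1,1,1,1).

Reading off H_k = ker ∂_k / im ∂_{k+1}:

  H_0: rank C_0 − rank ∂_1 = 7 − 6 = 1, and the invariant factors of ∂_1 are all 1, so H_0 ≅ Z.
  H_1: rank ker ∂_1 − rank ∂_2 = (21 − 6) − 13 = 2, and the invariant factors of ∂_2 are all 1, so H_1 ≅ Z^2.
  H_2: rank ker ∂_2 − rank ∂_3 = (14 − 13) − 0 = 1, and there is no ∂_3, so H_2 ≅ Z.

Hence the Betti numbers are b_0 = 1, b_1 = 2, b_2 = 1.

b_0 = 1, b_1 = 2, b_2 = 1.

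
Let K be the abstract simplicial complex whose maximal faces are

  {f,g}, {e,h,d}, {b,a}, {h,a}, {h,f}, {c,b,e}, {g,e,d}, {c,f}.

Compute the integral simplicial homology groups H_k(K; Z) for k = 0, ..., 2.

We work with the vertex ordering a < b < c < d < e < f < g < h. The simplices of K, each written with vertices in increasing order, are:

  0-simplices (8): a, b, c, d, e, f, g, h
  1-simplices (13): ab, ah, bc, be, ce, cf, de, dg, dh, eg, eh, fg, fh
  2-simplices (3): bce, deg, deh

so the chain groups are C_0 ≅ Z^8, C_1 ≅ Z^13, C_2 ≅ Z^3.

Boundary ∂_1: C_1 → C_0 maps an edge to its endpoints' difference, ∂[p,q] = q − p.
As a 8×13 matrix over Z this has rank 7, with invariant factors (1,1,1,1,1,1,1).

Boundary ∂_2: C_2 → C_1 maps a triangle to the signed sum of its edges. For instance
  ∂deh = eh − dh + de,
  ∂deg = eg − dg + de.
This gives a 13×3 integer matrix of rank 3; reducing to Smith normal form yields diagonal entries (1,1,1).

Now H_k = ker ∂_k / im ∂_{k+1}, so:

  H_0: rank C_0 − rank ∂_1 = 8 − 7 = 1, and the invariant factors of ∂_1 are all 1, so H_0 = Z.
  H_1: rank ker ∂_1 − rank ∂_2 = (13 − 7) − 3 = 3, and the invariant factors of ∂_2 are all 1, so H_1 = Z^3.
  H_2: rank ker ∂_2 − rank ∂_3 = (3 − 3) − 0 = 0, and there is no ∂_3, so H_2 = 0.

As a check, the Euler characteristic is 8 − 13 + 3 = -2, which agrees with 1 − 3 + 0 = -2.

H_0 = Z,  H_1 = Z^3,  H_2 = 0.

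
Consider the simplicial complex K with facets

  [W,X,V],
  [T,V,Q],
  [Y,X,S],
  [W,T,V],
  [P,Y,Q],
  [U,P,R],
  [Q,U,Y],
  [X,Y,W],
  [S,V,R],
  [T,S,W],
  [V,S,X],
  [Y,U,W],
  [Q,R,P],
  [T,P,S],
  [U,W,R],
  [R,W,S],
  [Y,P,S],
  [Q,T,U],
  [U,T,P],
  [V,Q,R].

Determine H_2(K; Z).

H_2 = 0.

Order the vertices as P < Q < R < S < T < U < V < W < X < Y. Listing each simplex with vertices in this order, K has dimension 2 with simplices:

  0-simplices (10): P, Q, R, S, T, U, V, W, X, Y
  1-simplices (30): PQ, PR, PS, PT, PU, PY, QR, QT, QU, QV, QY, RS, RU, RV, RW, ST, SV, SW, SX, SY, TU, TV, TW, UW, UY, VW, VX, WX, WY, XY
  2-simplices (20): PQR, PQY, PRU, PST, PSY, PTU, QRV, QTU, QTV, QUY, RSV, RSW, RUW, STW, SVX, SXY, TVW, UWY, VWX, WXY

Hence C_0 ≅ Z^10, C_1 ≅ Z^30, C_2 ≅ Z^20.

∂_1: C_1 → C_0 maps an edge to its endpoints' difference, ∂[p,q] = q − p. For instance
  ∂ST = T − S.
The 10×30 boundary matrix has rank 9 and Smith normal form diag(1,1,1,1,1,1,1,1,1).

∂_2: C_2 → C_1 acts by ∂[p,q,r] = [q,r] − [p,r] + [p,q]. For instance
  ∂PSY = SY − PY + PS,
  ∂WXY = XY − WY + WX.
The resulting 30×20 matrix has rank 20, and its Smith normal form has invariant factors (1,1,1,1,1,1,1,1,1,1,1,1,1,1,1,1,1,1,1,2).

Now H_k = ker ∂_k / im ∂_{k+1}, so:

  H_2: rank ker ∂_2 − rank ∂_3 = (20 − 20) − 0 = 0, and there is no ∂_3, so H_2 = 0.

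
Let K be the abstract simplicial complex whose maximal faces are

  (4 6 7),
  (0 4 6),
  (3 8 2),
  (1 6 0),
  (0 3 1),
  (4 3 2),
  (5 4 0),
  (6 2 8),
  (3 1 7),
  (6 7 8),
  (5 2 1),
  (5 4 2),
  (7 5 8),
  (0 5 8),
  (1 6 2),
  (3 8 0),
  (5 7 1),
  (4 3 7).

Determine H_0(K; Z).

H_0 ≅ Z.

Order the vertices as 0 < 1 < 2 < 3 < 4 < 5 < 6 < 7 < 8. Listing each simplex with vertices in this order, K has dimension 2 with simplices:

  0-simplices (9): [0], [1], [2], [3], [4], [5], [6], [7], [8]
  1-simplices (27): (27 of them)
  2-simplices (18): [0,1,3], [0,1,6], [0,3,8], [0,4,5], [0,4,6], [0,5,8], [1,2,5], [1,2,6], [1,3,7], [1,5,7], [2,3,4], [2,3,8], [2,4,5], [2,6,8], [3,4,7], [4,6,7], [5,7,8], [6,7,8]

Hence C_0 ≅ Z^9, C_1 ≅ Z^27, C_2 ≅ Z^18.

∂_1: C_1 → C_0 sends each edge [p,q] (with p < q) to q − p.
The 9×27 boundary matrix has rank 8 and Smith normal form diag(1,1,1,1,1,1,1,1).

Boundary ∂_2: C_2 → C_1 sends each 2-simplex [p,q,r] to [q,r] − [p,r] + [p,q]. For instance
  ∂[0,4,5] = [4,5] − [0,5] + [0,4],
  ∂[5,7,8] = [7,8] − [5,8] + [5,7].
The 27×18 boundary matrix has rank 17 and Smith normal form diag(1,1,1,1,1,1,1,1,1,1,1,1,1,1,1,1,1).

Computing H_k = (kernel of ∂_k) / (image of ∂_{k+1}):

  H_0: rank C_0 − rank ∂_1 = 9 − 8 = 1, and the invariant factors of ∂_1 are all 1, so H_0 = Z.

(K is a triangulation of the torus T^2.)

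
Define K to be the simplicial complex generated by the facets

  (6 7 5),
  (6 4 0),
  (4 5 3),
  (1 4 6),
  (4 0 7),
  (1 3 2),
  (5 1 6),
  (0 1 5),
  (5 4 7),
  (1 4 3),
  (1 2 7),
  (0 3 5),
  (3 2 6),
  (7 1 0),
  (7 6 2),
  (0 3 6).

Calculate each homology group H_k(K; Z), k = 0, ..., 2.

H_0 = Z,  H_1 = Z^2,  H_2 = Z.

K has 8 vertices, 24 edges, 16 triangles.
rank ∂_0 = 0, rank ∂_1 = 7 ⇒ b_0 = 8 − 0 − 7 = 1; all invariant factors of ∂_1 are 1 so no torsion. So H_0 = Z.
rank ∂_1 = 7, rank ∂_2 = 15 ⇒ b_1 = 24 − 7 − 15 = 2; all invariant factors of ∂_2 are 1 so no torsion. So H_1 = Z^2.
rank ∂_2 = 15, rank ∂_3 = 0 ⇒ b_2 = 16 − 15 − 0 = 1. So H_2 = Z.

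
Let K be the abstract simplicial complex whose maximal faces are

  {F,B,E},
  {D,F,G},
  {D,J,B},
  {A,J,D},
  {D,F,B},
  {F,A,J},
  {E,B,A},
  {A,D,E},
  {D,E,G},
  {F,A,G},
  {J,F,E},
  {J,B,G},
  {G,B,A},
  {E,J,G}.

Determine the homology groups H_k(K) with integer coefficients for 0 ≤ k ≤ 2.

Fix the vertex order A < B < D < E < F < G < J and write every simplex with vertices in increasing order. Then dim K = 2 and the simplices of K are:

  0-simplices (7): A, B, D, E, F, G, J
  1-simplices (21): AB, AD, AE, AF, AG, AJ, BD, BE, BF, BG, BJ, DE, DF, DG, DJ, EF, EG, EJ, FG, FJ, GJ
  2-simplices (14): ABE, ABG, ADE, ADJ, AFG, AFJ, BDF, BDJ, BEF, BGJ, DEG, DFG, EFJ, EGJ

so the chain groups are C_0 ≅ Z^7, C_1 ≅ Z^21, C_2 ≅ Z^14.

Boundary ∂_1: C_1 → C_0 sends each edge [p,q] (with p < q) to q − p.
As a 7×21 matrix over Z this has rank 6, with invariant factors (1,1,1,1,1,1).

Boundary ∂_2: C_2 → C_1 maps a triangle to the signed sum of its edges. For instance
  ∂AFJ = FJ − AJ + AF,
  ∂ADE = DE − AE + AD.
The 21×14 boundary matrix has rank 13 and Smith normal form diag(1,1,1,1,1,1,1,1,1,1,1,1,1).

Reading off H_k = ker ∂_k / im ∂_{k+1}:

  H_0: rank C_0 − rank ∂_1 = 7 − 6 = 1, and the invariant factors of ∂_1 are all 1, so H_0 ≅ Z.
  H_1: rank ker ∂_1 − rank ∂_2 = (21 − 6) − 13 = 2, and the invariant factors of ∂_2 are all 1, so H_1 ≅ Z^2.
  H_2: rank ker ∂_2 − rank ∂_3 = (14 − 13) − 0 = 1, and there is no ∂_3, so H_2 ≅ Z.

H_0 ≅ Z,  H_1 ≅ Z^2,  H_2 ≅ Z.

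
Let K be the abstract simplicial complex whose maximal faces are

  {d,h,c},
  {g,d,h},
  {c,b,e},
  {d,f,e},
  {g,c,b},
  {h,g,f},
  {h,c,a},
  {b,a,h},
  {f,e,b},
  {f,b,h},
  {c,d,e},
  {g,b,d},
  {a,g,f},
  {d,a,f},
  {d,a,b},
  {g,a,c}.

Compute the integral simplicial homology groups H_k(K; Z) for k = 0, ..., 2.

We work with the vertex ordering a < b < c < d < e < f < g < h. The simplices of K, each written with vertices in increasing order, are:

  0-simplices (8): a, b, c, d, e, f, g, h
  1-simplices (24): ab, ac, ad, af, ag, ah, bc, bd, be, bf, bg, bh, cd, ce, cg, ch, de, df, dg, dh, ef, fg, fh, gh
  2-simplices (16): abd, abh, acg, ach, adf, afg, bce, bcg, bdg, bef, bfh, cde, cdh, def, dgh, fgh

so the chain groups are C_0 ≅ Z^8, C_1 ≅ Z^24, C_2 ≅ Z^16.

Boundary ∂_1: C_1 → C_0 maps an edge to its endpoints' difference, ∂[p,q] = q − p. For instance
  ∂bg = g − b.
As a 8×24 matrix over Z this has rank 7, with invariant factors (1,1,1,1,1,1,1).

The boundary map ∂_2: C_2 → C_1 maps a triangle to the signed sum of its edges. For instance
  ∂bef = ef − bf + be,
  ∂fgh = gh − fh + fg.
This gives a 24×16 integer matrix of rank 15; reducing to Smith normal form yields diagonal entries (1,1,1,1,1,1,1,1,1,1,1,1,1,1,1).

Reading off H_k = ker ∂_k / im ∂_{k+1}:

  H_0: rank C_0 − rank ∂_1 = 8 − 7 = 1, and the invariant factors of ∂_1 are all 1, so H_0 = Z.
  H_1: rank ker ∂_1 − rank ∂_2 = (24 − 7) − 15 = 2, and the invariant factors of ∂_2 are all 1, so H_1 = Z^2.
  H_2: rank ker ∂_2 − rank ∂_3 = (16 − 15) − 0 = 1, and there is no ∂_3, so H_2 = Z.

As a check, the Euler characteristic is 8 − 24 + 16 = 0, which agrees with 1 − 2 + 1 = 0.
(K is a triangulation of the torus T^2.)

H_0 ≅ Z,  H_1 ≅ Z^2,  H_2 ≅ Z.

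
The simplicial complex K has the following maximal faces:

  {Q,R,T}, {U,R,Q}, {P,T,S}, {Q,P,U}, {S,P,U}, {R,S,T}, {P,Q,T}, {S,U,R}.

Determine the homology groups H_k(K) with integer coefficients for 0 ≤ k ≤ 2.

H_0 ≅ Z,  H_1 = 0,  H_2 ≅ Z.

Order the vertices as P < Q < R < S < T < U. Listing each simplex with vertices in this order, K has dimension 2 with simplices:

  0-simplices (6): P, Q, R, S, T, U
  1-simplices (12): PQ, PS, PT, PU, QR, QT, QU, RS, RT, RU, ST, SU
  2-simplices (8): PQT, PQU, PST, PSU, QRT, QRU, RST, RSU

giving chain groups C_0 ≅ Z^6, C_1 ≅ Z^12, C_2 ≅ Z^8.

Boundary ∂_1: C_1 → C_0 is given by ∂[p,q] = [q] − [p]. For instance
  ∂PU = U − P.
This gives a 6×12 integer matrix of rank 5; reducing to Smith normal form yields diagonal entries (1,1,1,1,1).

∂_2: C_2 → C_1 acts by ∂[p,q,r] = [q,r] − [p,r] + [p,q]. For instance
  ∂QRT = RT − QT + QR,
  ∂PQU = QU − PU + PQ.
As a 12×8 matrix over Z this has rank 7, with invariant factors (1,1,1,1,1,1,1).

Now H_k = ker ∂_k / im ∂_{k+1}, so:

  H_0: rank C_0 − rank ∂_1 = 6 − 5 = 1, and the invariant factors of ∂_1 are all 1, so H_0 = Z.
  H_1: rank ker ∂_1 − rank ∂_2 = (12 − 5) − 7 = 0, and the invariant factors of ∂_2 are all 1, so H_1 = 0.
  H_2: rank ker ∂_2 − rank ∂_3 = (8 − 7) − 0 = 1, and there is no ∂_3, so H_2 = Z.

(K is a triangulation of the 2-sphere S^2.)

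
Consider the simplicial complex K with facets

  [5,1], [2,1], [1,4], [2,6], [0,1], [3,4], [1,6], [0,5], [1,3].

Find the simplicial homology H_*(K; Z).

Fix the vertex order 0 < 1 < 2 < 3 < 4 < 5 < 6 and write every simplex with vertices in increasing order. Then dim K = 1 and the simplices of K are:

  0-simplices (7): [0], [1], [2], [3], [4], [5], [6]
  1-simplices (9): [0,1], [0,5], [1,2], [1,3], [1,4], [1,5], [1,6], [2,6], [3,4]

so the chain groups are C_0 ≅ Z^7, C_1 ≅ Z^9.

∂_1: C_1 → C_0 is given by ∂[p,q] = [q] − [p].
This gives a 7×9 integer matrix of rank 6; reducing to Smith normal form yields diagonal entries (1,1,1,1,1,1).

Now H_k = ker ∂_k / im ∂_{k+1}, so:

  H_0: rank C_0 − rank ∂_1 = 7 − 6 = 1, and the invariant factors of ∂_1 are all 1, so H_0 ≅ Z.
  H_1: rank ker ∂_1 − rank ∂_2 = (9 − 6) − 0 = 3, and there is no ∂_2, so H_1 ≅ Z^3.

H_0 ≅ Z,  H_1 ≅ Z^3.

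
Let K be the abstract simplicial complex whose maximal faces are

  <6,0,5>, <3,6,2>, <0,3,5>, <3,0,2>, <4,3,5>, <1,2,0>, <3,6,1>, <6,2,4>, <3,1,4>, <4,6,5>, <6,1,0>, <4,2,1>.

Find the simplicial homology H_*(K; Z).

We work with the vertex ordering 0 < 1 < 2 < 3 < 4 < 5 < 6. The simplices of K, each written with vertices in increasing order, are:

  0-simplices (7): [0], [1], [2], [3], [4], [5], [6]
  1-simplices (18): [0,1], [0,2], [0,3], [0,5], [0,6], [1,2], [1,3], [1,4], [1,6], [2,3], [2,4], [2,6], [3,4], [3,5], [3,6], [4,5], [4,6], [5,6]
  2-simplices (12): [0,1,2], [0,1,6], [0,2,3], [0,3,5], [0,5,6], [1,2,4], [1,3,4], [1,3,6], [2,3,6], [2,4,6], [3,4,5], [4,5,6]

so the chain groups are C_0 ≅ Z^7, C_1 ≅ Z^18, C_2 ≅ Z^12.

Boundary ∂_1: C_1 → C_0 maps an edge to its endpoints' difference, ∂[p,q] = q − p. For instance
  ∂[1,6] = [6] − [1].
The 7×18 boundary matrix has rank 6 and Smith normal form diag(1,1,1,1,1,1).

The boundary map ∂_2: C_2 → C_1 sends each 2-simplex [p,q,r] to [q,r] − [p,r] + [p,q]. For instance
  ∂[3,4,5] = [4,5] − [3,5] + [3,4],
  ∂[0,1,2] = [1,2] − [0,2] + [0,1].
The 18×12 boundary matrix has rank 12 and Smith normal form diag(1,1,1,1,1,1,1,1,1,1,1,2).

Computing H_k = (kernel of ∂_k) / (image of ∂_{k+1}):

  H_0: rank C_0 − rank ∂_1 = 7 − 6 = 1, and the invariant factors of ∂_1 are all 1, so H_0 ≅ Z.
  H_1: rank ker ∂_1 − rank ∂_2 = (18 − 6) − 12 = 0, and ∂_2 has invariant factor 2 > 1, so H_1 ≅ Z/2.
  H_2: rank ker ∂_2 − rank ∂_3 = (12 − 12) − 0 = 0, and there is no ∂_3, so H_2 ≅ 0.

(K is a triangulation of the real projective plane RP^2.)

H_0 ≅ Z,  H_1 ≅ Z/2,  H_2 = 0.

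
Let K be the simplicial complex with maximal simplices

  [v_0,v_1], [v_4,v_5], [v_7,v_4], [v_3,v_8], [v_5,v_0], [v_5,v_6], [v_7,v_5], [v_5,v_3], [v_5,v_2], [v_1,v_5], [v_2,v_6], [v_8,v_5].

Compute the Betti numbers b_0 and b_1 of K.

Take the total order v_0 < v_1 < v_2 < v_3 < v_4 < v_5 < v_6 < v_7 < v_8 on the vertex set. Then K (dimension 1) consists of the simplices:

  0-simplices (9): [v_0], [v_1], [v_2], [v_3], [v_4], [v_5], [v_6], [v_7], [v_8]
  1-simplices (12): [v_0,v_1], [v_0,v_5], [v_1,v_5], [v_2,v_5], [v_2,v_6], [v_3,v_5], [v_3,v_8], [v_4,v_5], [v_4,v_7], [v_5,v_6], [v_5,v_7], [v_5,v_8]

so the chain groups are C_0 ≅ Z^9, C_1 ≅ Z^12.

∂_1: C_1 → C_0 maps an edge to its endpoints' difference, ∂[p,q] = q − p.
This gives a 9×12 integer matrix of rank 8; reducing to Smith normal form yields diagonal entries (1,1,1,1,1,1,1,1).

Now H_k = ker ∂_k / im ∂_{k+1}, so:

  H_0: rank C_0 − rank ∂_1 = 9 − 8 = 1, and the invariant factors of ∂_1 are all 1, so H_0 = Z.
  H_1: rank ker ∂_1 − rank ∂_2 = (12 − 8) − 0 = 4, and there is no ∂_2, so H_1 = Z^4.

As a check, the Euler characteristic is 9 − 12 = -3, which agrees with 1 − 4 = -3.

Hence the Betti numbers are b_0 = 1, b_1 = 4.

b_0 = 1, b_1 = 4.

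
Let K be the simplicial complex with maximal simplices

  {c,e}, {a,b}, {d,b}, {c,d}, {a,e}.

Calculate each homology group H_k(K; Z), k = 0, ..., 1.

Take the total order a < b < c < d < e on the vertex set. Then K (dimension 1) consists of the simplices:

  0-simplices (5): a, b, c, d, e
  1-simplices (5): ab, ae, bd, cd, ce

giving chain groups C_0 ≅ Z^5, C_1 ≅ Z^5.

The boundary map ∂_1: C_1 → C_0 maps an edge to its endpoints' difference, ∂[p,q] = q − p. For instance
  ∂ce = e − c.
As a 5×5 matrix over Z this has rank 4, with invariant factors (1,1,1,1).

Now H_k = ker ∂_k / im ∂_{k+1}, so:

  H_0: rank C_0 − rank ∂_1 = 5 − 4 = 1, and the invariant factors of ∂_1 are all 1, so H_0 ≅ Z.
  H_1: rank ker ∂_1 − rank ∂_2 = (5 − 4) − 0 = 1, and there is no ∂_2, so H_1 ≅ Z.

(K is a triangulation of the circle S^1.)

H_0 ≅ Z,  H_1 ≅ Z.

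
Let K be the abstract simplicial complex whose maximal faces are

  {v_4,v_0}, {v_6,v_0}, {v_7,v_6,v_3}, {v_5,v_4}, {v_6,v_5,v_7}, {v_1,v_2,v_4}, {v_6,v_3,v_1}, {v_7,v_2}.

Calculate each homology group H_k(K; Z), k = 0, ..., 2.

H_0 = Z,  H_1 = Z^3,  H_2 = 0.

Fix the vertex order v_0 < v_1 < v_2 < v_3 < v_4 < v_5 < v_6 < v_7 and write every simplex with vertices in increasing order. Then dim K = 2 and the simplices of K are:

  0-simplices (8): [v_0], [v_1], [v_2], [v_3], [v_4], [v_5], [v_6], [v_7]
  1-simplices (14): [v_0,v_4], [v_0,v_6], [v_1,v_2], [v_1,v_3], [v_1,v_4], [v_1,v_6], [v_2,v_4], [v_2,v_7], [v_3,v_6], [v_3,v_7], [v_4,v_5], [v_5,v_6], [v_5,v_7], [v_6,v_7]
  2-simplices (4): [v_1,v_2,v_4], [v_1,v_3,v_6], [v_3,v_6,v_7], [v_5,v_6,v_7]

giving chain groups C_0 ≅ Z^8, C_1 ≅ Z^14, C_2 ≅ Z^4.

Boundary ∂_1: C_1 → C_0 is given by ∂[p,q] = [q] − [p]. For instance
  ∂[v_1,v_4] = [v_4] − [v_1].
This gives a 8×14 integer matrix of rank 7; reducing to Smith normal form yields diagonal entries (1,1,1,1,1,1,1).

The boundary map ∂_2: C_2 → C_1 acts by ∂[p,q,r] = [q,r] − [p,r] + [p,q]. For instance
  ∂[v_1,v_3,v_6] = [v_3,v_6] − [v_1,v_6] + [v_1,v_3],
  ∂[v_1,v_2,v_4] = [v_2,v_4] − [v_1,v_4] + [v_1,v_2].
The resulting 14×4 matrix has rank 4, and its Smith normal form has invariant factors (1,1,1,1).

Now H_k = ker ∂_k / im ∂_{k+1}, so:

  H_0: rank C_0 − rank ∂_1 = 8 − 7 = 1, and the invariant factors of ∂_1 are all 1, so H_0 = Z.
  H_1: rank ker ∂_1 − rank ∂_2 = (14 − 7) − 4 = 3, and the invariant factors of ∂_2 are all 1, so H_1 = Z^3.
  H_2: rank ker ∂_2 − rank ∂_3 = (4 − 4) − 0 = 0, and there is no ∂_3, so H_2 = 0.

As a check, the Euler characteristic is 8 − 14 + 4 = -2, which agrees with 1 − 3 + 0 = -2.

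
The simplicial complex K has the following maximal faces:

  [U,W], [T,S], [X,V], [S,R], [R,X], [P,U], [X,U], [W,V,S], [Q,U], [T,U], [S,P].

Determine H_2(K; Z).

H_2 ≅ 0.

We work with the vertex ordering P < Q < R < S < T < U < V < W < X. The simplices of K, each written with vertices in increasing order, are:

  0-simplices (9): P, Q, R, S, T, U, V, W, X
  1-simplices (13): PS, PU, QU, RS, RX, ST, SV, SW, TU, UW, UX, VW, VX
  2-simplices (1): SVW

so the chain groups are C_0 ≅ Z^9, C_1 ≅ Z^13, C_2 ≅ Z^1.

∂_1: C_1 → C_0 sends each edge [p,q] (with p < q) to q − p.
The resulting 9×13 matrix has rank 8, and its Smith normal form has invariant factors (1,1,1,1,1,1,1,1).

∂_2: C_2 → C_1 sends each 2-simplex [p,q,r] to [q,r] − [p,r] + [p,q]. For instance
  ∂SVW = VW − SW + SV.
The 13×1 boundary matrix has rank 1 and Smith normal form diag(1).

From H_k ≅ ker(∂_k) / im(∂_{k+1}) we obtain:

  H_2: rank ker ∂_2 − rank ∂_3 = (1 − 1) − 0 = 0, and there is no ∂_3, so H_2 ≅ 0.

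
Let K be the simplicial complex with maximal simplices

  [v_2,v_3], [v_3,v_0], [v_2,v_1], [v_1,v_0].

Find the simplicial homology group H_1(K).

Take the total order v_0 < v_1 < v_2 < v_3 on the vertex set. Then K (dimension 1) consists of the simplices:

  0-simplices (4): [v_0], [v_1], [v_2], [v_3]
  1-simplices (4): [v_0,v_1], [v_0,v_3], [v_1,v_2], [v_2,v_3]

Hence C_0 ≅ Z^4, C_1 ≅ Z^4.

The boundary map ∂_1: C_1 → C_0 maps an edge to its endpoints' difference, ∂[p,q] = q − p. For instance
  ∂[v_1,v_2] = [v_2] − [v_1].
The resulting 4×4 matrix has rank 3, and its Smith normal form has invariant factors (1,1,1).

From H_k ≅ ker(∂_k) / im(∂_{k+1}) we obtain:

  H_1: rank ker ∂_1 − rank ∂_2 = (4 − 3) − 0 = 1, and there is no ∂_2, so H_1 = Z.

H_1 = Z.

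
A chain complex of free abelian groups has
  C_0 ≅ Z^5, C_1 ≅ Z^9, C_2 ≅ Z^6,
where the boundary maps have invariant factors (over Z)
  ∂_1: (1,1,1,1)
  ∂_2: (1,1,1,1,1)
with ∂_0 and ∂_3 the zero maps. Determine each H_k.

H_0 ≅ Z,  H_1 = 0,  H_2 ≅ Z.

H_0: b_0 = 5 − 0 − 4 = 1; torsion from ∂_1 factors > 1: none. So H_0 ≅ Z.
H_1: b_1 = 9 − 4 − 5 = 0; torsion from ∂_2 factors > 1: none. So H_1 ≅ 0.
H_2: b_2 = 6 − 5 − 0 = 1; torsion from ∂_3 factors > 1: none. So H_2 ≅ Z.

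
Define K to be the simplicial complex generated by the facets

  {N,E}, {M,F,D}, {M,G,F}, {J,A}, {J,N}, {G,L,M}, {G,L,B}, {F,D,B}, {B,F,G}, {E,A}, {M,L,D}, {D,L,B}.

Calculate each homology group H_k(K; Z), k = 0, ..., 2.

H_0 ≅ Z^2,  H_1 ≅ Z,  H_2 ≅ Z.

We work with the vertex ordering A < B < D < E < F < G < J < L < M < N. The simplices of K, each written with vertices in increasing order, are:

  0-simplices (10): A, B, D, E, F, G, J, L, M, N
  1-simplices (16): AE, AJ, BD, BF, BG, BL, DF, DL, DM, EN, FG, FM, GL, GM, JN, LM
  2-simplices (8): BDF, BDL, BFG, BGL, DFM, DLM, FGM, GLM

Hence C_0 ≅ Z^10, C_1 ≅ Z^16, C_2 ≅ Z^8.

Boundary ∂_1: C_1 → C_0 maps an edge to its endpoints' difference, ∂[p,q] = q − p. For instance
  ∂DL = L − D.
As a 10×16 matrix over Z this has rank 8, with invariant factors (1,1,1,1,1,1,1,1).

∂_2: C_2 → C_1 maps a triangle to the signed sum of its edges. For instance
  ∂BDL = DL − BL + BD,
  ∂DFM = FM − DM + DF.
The resulting 16×8 matrix has rank 7, and its Smith normal form has invariant factors (1,1,1,1,1,1,1).

Computing H_k = (kernel of ∂_k) / (image of ∂_{k+1}):

  H_0: rank C_0 − rank ∂_1 = 10 − 8 = 2, and the invariant factors of ∂_1 are all 1, so H_0 = Z^2.
  H_1: rank ker ∂_1 − rank ∂_2 = (16 − 8) − 7 = 1, and the invariant factors of ∂_2 are all 1, so H_1 = Z.
  H_2: rank ker ∂_2 − rank ∂_3 = (8 − 7) − 0 = 1, and there is no ∂_3, so H_2 = Z.

As a check, the Euler characteristic is 10 − 16 + 8 = 2, which agrees with 2 − 1 + 1 = 2.
(K is a triangulation of the disjoint union of the circle S^1 and the 2-sphere S^2.)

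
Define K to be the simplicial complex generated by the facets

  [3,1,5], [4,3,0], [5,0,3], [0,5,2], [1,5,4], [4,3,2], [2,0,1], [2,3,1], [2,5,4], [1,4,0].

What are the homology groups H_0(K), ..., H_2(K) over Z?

We work with the vertex ordering 0 < 1 < 2 < 3 < 4 < 5. The simplices of K, each written with vertices in increasing order, are:

  0-simplices (6): [0], [1], [2], [3], [4], [5]
  1-simplices (15): [0,1], [0,2], [0,3], [0,4], [0,5], [1,2], [1,3], [1,4], [1,5], [2,3], [2,4], [2,5], [3,4], [3,5], [4,5]
  2-simplices (10): [0,1,2], [0,1,4], [0,2,5], [0,3,4], [0,3,5], [1,2,3], [1,3,5], [1,4,5], [2,3,4], [2,4,5]

Hence C_0 ≅ Z^6, C_1 ≅ Z^15, C_2 ≅ Z^10.

Boundary ∂_1: C_1 → C_0 sends each edge [p,q] (with p < q) to q − p. For instance
  ∂[3,4] = [4] − [3].
The 6×15 boundary matrix has rank 5 and Smith normal form diag(1,1,1,1,1).

The boundary map ∂_2: C_2 → C_1 sends each 2-simplex [p,q,r] to [q,r] − [p,r] + [p,q]. For instance
  ∂[1,3,5] = [3,5] − [1,5] + [1,3],
  ∂[1,2,3] = [2,3] − [1,3] + [1,2].
The resulting 15×10 matrix has rank 10, and its Smith normal form has invariant factors (1,1,1,1,1,1,1,1,1,2).

From H_k ≅ ker(∂_k) / im(∂_{k+1}) we obtain:

  H_0: rank C_0 − rank ∂_1 = 6 − 5 = 1, and the invariant factors of ∂_1 are all 1, so H_0 ≅ Z.
  H_1: rank ker ∂_1 − rank ∂_2 = (15 − 5) − 10 = 0, and ∂_2 has invariant factor 2 > 1, so H_1 ≅ Z/2.
  H_2: rank ker ∂_2 − rank ∂_3 = (10 − 10) − 0 = 0, and there is no ∂_3, so H_2 ≅ 0.

As a check, the Euler characteristic is 6 − 15 + 10 = 1, which agrees with 1 − 0 + 0 = 1.
(K is a triangulation of the real projective plane RP^2.)

H_0 ≅ Z,  H_1 ≅ Z/2,  H_2 = 0.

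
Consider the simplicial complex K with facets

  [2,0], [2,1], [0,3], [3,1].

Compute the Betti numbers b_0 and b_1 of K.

b_0 = 1, b_1 = 1.

We work with the vertex ordering 0 < 1 < 2 < 3. The simplices of K, each written with vertices in increasing order, are:

  0-simplices (4): [0], [1], [2], [3]
  1-simplices (4): [0,2], [0,3], [1,2], [1,3]

so the chain groups are C_0 ≅ Z^4, C_1 ≅ Z^4.

Boundary ∂_1: C_1 → C_0 is given by ∂[p,q] = [q] − [p]. For instance
  ∂[1,3] = [3] − [1].
As a 4×4 matrix over Z this has rank 3, with invariant factors (1,1,1).

Reading off H_k = ker ∂_k / im ∂_{k+1}:

  H_0: rank C_0 − rank ∂_1 = 4 − 3 = 1, and the invariant factors of ∂_1 are all 1, so H_0 ≅ Z.
  H_1: rank ker ∂_1 − rank ∂_2 = (4 − 3) − 0 = 1, and there is no ∂_2, so H_1 ≅ Z.

Hence the Betti numbers are b_0 = 1, b_1 = 1.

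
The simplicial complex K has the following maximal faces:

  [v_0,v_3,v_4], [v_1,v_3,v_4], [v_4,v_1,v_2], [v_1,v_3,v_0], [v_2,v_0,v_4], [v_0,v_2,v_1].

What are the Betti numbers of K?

K has 5 vertices, 9 edges, 6 triangles.
rank ∂_0 = 0, rank ∂_1 = 4 ⇒ b_0 = 5 − 0 − 4 = 1; all invariant factors of ∂_1 are 1 so no torsion. So H_0 = Z.
rank ∂_1 = 4, rank ∂_2 = 5 ⇒ b_1 = 9 − 4 − 5 = 0; all invariant factors of ∂_2 are 1 so no torsion. So H_1 = 0.
rank ∂_2 = 5, rank ∂_3 = 0 ⇒ b_2 = 6 − 5 − 0 = 1. So H_2 = Z.

b_0 = 1, b_1 = 0, b_2 = 1.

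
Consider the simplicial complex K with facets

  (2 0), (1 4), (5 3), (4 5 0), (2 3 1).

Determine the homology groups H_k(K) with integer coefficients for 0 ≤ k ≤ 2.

H_0 ≅ Z,  H_1 ≅ Z^2,  H_2 = 0.

Fix the vertex order 0 < 1 < 2 < 3 < 4 < 5 and write every simplex with vertices in increasing order. Then dim K = 2 and the simplices of K are:

  0-simplices (6): [0], [1], [2], [3], [4], [5]
  1-simplices (9): [0,2], [0,4], [0,5], [1,2], [1,3], [1,4], [2,3], [3,5], [4,5]
  2-simplices (2): [0,4,5], [1,2,3]

so the chain groups are C_0 ≅ Z^6, C_1 ≅ Z^9, C_2 ≅ Z^2.

∂_1: C_1 → C_0 maps an edge to its endpoints' difference, ∂[p,q] = q − p.
As a 6×9 matrix over Z this has rank 5, with invariant factors (1,1,1,1,1).

The boundary map ∂_2: C_2 → C_1 acts by ∂[p,q,r] = [q,r] − [p,r] + [p,q]. For instance
  ∂[1,2,3] = [2,3] − [1,3] + [1,2],
  ∂[0,4,5] = [4,5] − [0,5] + [0,4].
As a 9×2 matrix over Z this has rank 2, with invariant factors (1,1).

Reading off H_k = ker ∂_k / im ∂_{k+1}:

  H_0: rank C_0 − rank ∂_1 = 6 − 5 = 1, and the invariant factors of ∂_1 are all 1, so H_0 ≅ Z.
  H_1: rank ker ∂_1 − rank ∂_2 = (9 − 5) − 2 = 2, and the invariant factors of ∂_2 are all 1, so H_1 ≅ Z^2.
  H_2: rank ker ∂_2 − rank ∂_3 = (2 − 2) − 0 = 0, and there is no ∂_3, so H_2 ≅ 0.

As a check, the Euler characteristic is 6 − 9 + 2 = -1, which agrees with 1 − 2 + 0 = -1.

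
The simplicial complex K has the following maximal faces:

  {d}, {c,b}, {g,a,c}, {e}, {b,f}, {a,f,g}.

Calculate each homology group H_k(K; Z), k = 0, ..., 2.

H_0 ≅ Z^3,  H_1 ≅ Z,  H_2 = 0.

Order the vertices as a < b < c < d < e < f < g. Listing each simplex with vertices in this order, K has dimension 2 with simplices:

  0-simplices (7): a, b, c, d, e, f, g
  1-simplices (7): ac, af, ag, bc, bf, cg, fg
  2-simplices (2): acg, afg

giving chain groups C_0 ≅ Z^7, C_1 ≅ Z^7, C_2 ≅ Z^2.

∂_1: C_1 → C_0 sends each edge [p,q] (with p < q) to q − p. For instance
  ∂af = f − a.
This gives a 7×7 integer matrix of rank 4; reducing to Smith normal form yields diagonal entries (1,1,1,1).

The boundary map ∂_2: C_2 → C_1 acts by ∂[p,q,r] = [q,r] − [p,r] + [p,q]. For instance
  ∂acg = cg − ag + ac,
  ∂afg = fg − ag + af.
This gives a 7×2 integer matrix of rank 2; reducing to Smith normal form yields diagonal entries (1,1).

Computing H_k = (kernel of ∂_k) / (image of ∂_{k+1}):

  H_0: rank C_0 − rank ∂_1 = 7 − 4 = 3, and the invariant factors of ∂_1 are all 1, so H_0 = Z^3.
  H_1: rank ker ∂_1 − rank ∂_2 = (7 − 4) − 2 = 1, and the invariant factors of ∂_2 are all 1, so H_1 = Z.
  H_2: rank ker ∂_2 − rank ∂_3 = (2 − 2) − 0 = 0, and there is no ∂_3, so H_2 = 0.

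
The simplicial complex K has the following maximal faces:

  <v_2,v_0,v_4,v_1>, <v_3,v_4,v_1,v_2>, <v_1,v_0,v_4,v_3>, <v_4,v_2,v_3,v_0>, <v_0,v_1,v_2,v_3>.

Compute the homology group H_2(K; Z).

Order the vertices as v_0 < v_1 < v_2 < v_3 < v_4. Listing each simplex with vertices in this order, K has dimension 3 with simplices:

  0-simplices (5): [v_0], [v_1], [v_2], [v_3], [v_4]
  1-simplices (10): [v_0,v_1], [v_0,v_2], [v_0,v_3], [v_0,v_4], [v_1,v_2], [v_1,v_3], [v_1,v_4], [v_2,v_3], [v_2,v_4], [v_3,v_4]
  2-simplices (10): [v_0,v_1,v_2], [v_0,v_1,v_3], [v_0,v_1,v_4], [v_0,v_2,v_3], [v_0,v_2,v_4], [v_0,v_3,v_4], [v_1,v_2,v_3], [v_1,v_2,v_4], [v_1,v_3,v_4], [v_2,v_3,v_4]
  3-simplices (5): [v_0,v_1,v_2,v_3], [v_0,v_1,v_2,v_4], [v_0,v_1,v_3,v_4], [v_0,v_2,v_3,v_4], [v_1,v_2,v_3,v_4]

giving chain groups C_0 ≅ Z^5, C_1 ≅ Z^10, C_2 ≅ Z^10, C_3 ≅ Z^5.

The boundary map ∂_1: C_1 → C_0 maps an edge to its endpoints' difference, ∂[p,q] = q − p. For instance
  ∂[v_2,v_4] = [v_4] − [v_2].
This gives a 5×10 integer matrix of rank 4; reducing to Smith normal form yields diagonal entries (1,1,1,1).

Boundary ∂_2: C_2 → C_1 maps a triangle to the signed sum of its edges. For instance
  ∂[v_0,v_1,v_2] = [v_1,v_2] − [v_0,v_2] + [v_0,v_1],
  ∂[v_0,v_1,v_4] = [v_1,v_4] − [v_0,v_4] + [v_0,v_1].
The resulting 10×10 matrix has rank 6, and its Smith normal form has invariant factors (1,1,1,1,1,1).

∂_3: C_3 → C_2 sends each 3-simplex σ to the alternating sum Σ_i (−1)^i (σ with its i-th vertex removed). For instance
  ∂[v_0,v_2,v_3,v_4] = [v_2,v_3,v_4] − [v_0,v_3,v_4] + [v_0,v_2,v_4] − [v_0,v_2,v_3],
  ∂[v_0,v_1,v_2,v_3] = [v_1,v_2,v_3] − [v_0,v_2,v_3] + [v_0,v_1,v_3] − [v_0,v_1,v_2].
As a 10×5 matrix over Z this has rank 4, with invariant factors (1,1,1,1).

Computing H_k = (kernel of ∂_k) / (image of ∂_{k+1}):

  H_2: rank ker ∂_2 − rank ∂_3 = (10 − 6) − 4 = 0, and the invariant factors of ∂_3 are all 1, so H_2 = 0.

H_2 = 0.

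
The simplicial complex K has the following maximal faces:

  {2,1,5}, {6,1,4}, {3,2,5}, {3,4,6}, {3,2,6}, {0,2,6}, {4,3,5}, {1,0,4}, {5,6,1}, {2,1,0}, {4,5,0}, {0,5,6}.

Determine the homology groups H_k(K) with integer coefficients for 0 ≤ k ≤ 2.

K has 7 vertices, 18 edges, 12 triangles.
rank ∂_0 = 0, rank ∂_1 = 6 ⇒ b_0 = 7 − 0 − 6 = 1; all invariant factors of ∂_1 are 1 so no torsion. So H_0 = Z.
rank ∂_1 = 6, rank ∂_2 = 12 ⇒ b_1 = 18 − 6 − 12 = 0; ∂_2 has invariant factor(s) [2] giving torsion. So H_1 = Z/2.
rank ∂_2 = 12, rank ∂_3 = 0 ⇒ b_2 = 12 − 12 − 0 = 0. So H_2 = 0.

H_0 ≅ Z,  H_1 ≅ Z/2,  H_2 = 0.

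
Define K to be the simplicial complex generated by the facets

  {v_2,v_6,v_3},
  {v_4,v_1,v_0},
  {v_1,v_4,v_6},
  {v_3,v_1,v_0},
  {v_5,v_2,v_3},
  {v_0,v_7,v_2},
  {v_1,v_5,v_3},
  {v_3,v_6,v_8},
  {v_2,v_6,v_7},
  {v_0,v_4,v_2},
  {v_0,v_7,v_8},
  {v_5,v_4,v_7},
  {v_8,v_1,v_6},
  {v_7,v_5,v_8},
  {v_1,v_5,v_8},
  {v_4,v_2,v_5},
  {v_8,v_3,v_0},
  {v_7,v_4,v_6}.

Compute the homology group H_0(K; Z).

H_0 = Z.

Fix the vertex order v_0 < v_1 < v_2 < v_3 < v_4 < v_5 < v_6 < v_7 < v_8 and write every simplex with vertices in increasing order. Then dim K = 2 and the simplices of K are:

  0-simplices (9): [v_0], [v_1], [v_2], [v_3], [v_4], [v_5], [v_6], [v_7], [v_8]
  1-simplices (27): (27 of them)
  2-simplices (18): (18 of them)

so the chain groups are C_0 ≅ Z^9, C_1 ≅ Z^27, C_2 ≅ Z^18.

∂_1: C_1 → C_0 sends each edge [p,q] (with p < q) to q − p. For instance
  ∂[v_2,v_4] = [v_4] − [v_2].
This gives a 9×27 integer matrix of rank 8; reducing to Smith normal form yields diagonal entries (1,1,1,1,1,1,1,1).

∂_2: C_2 → C_1 maps a triangle to the signed sum of its edges. For instance
  ∂[v_5,v_7,v_8] = [v_7,v_8] − [v_5,v_8] + [v_5,v_7],
  ∂[v_2,v_3,v_5] = [v_3,v_5] − [v_2,v_5] + [v_2,v_3].
The 27×18 boundary matrix has rank 18 and Smith normal form diag(1,1,1,1,1,1,1,1,1,1,1,1,1,1,1,1,1,2).

Computing H_k = (kernel of ∂_k) / (image of ∂_{k+1}):

  H_0: rank C_0 − rank ∂_1 = 9 − 8 = 1, and the invariant factors of ∂_1 are all 1, so H_0 ≅ Z.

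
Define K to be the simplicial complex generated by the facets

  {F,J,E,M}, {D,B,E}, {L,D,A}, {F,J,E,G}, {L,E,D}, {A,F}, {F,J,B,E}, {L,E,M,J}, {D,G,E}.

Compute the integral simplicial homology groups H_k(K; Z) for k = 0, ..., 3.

Fix the vertex order A < B < D < E < F < G < J < L < M and write every simplex with vertices in increasing order. Then dim K = 3 and the simplices of K are:

  0-simplices (9): A, B, D, E, F, G, J, L, M
  1-simplices (22): AD, AF, AL, BD, BE, BF, BJ, DE, DG, DL, EF, EG, EJ, EL, EM, FG, FJ, FM, GJ, JL, JM, LM
  2-simplices (17): ADL, BDE, BEF, BEJ, BFJ, DEG, DEL, EFG, EFJ, EFM, EGJ, EJL, EJM, ELM, FGJ, FJM, JLM
  3-simplices (4): BEFJ, EFGJ, EFJM, EJLM

Hence C_0 ≅ Z^9, C_1 ≅ Z^22, C_2 ≅ Z^17, C_3 ≅ Z^4.

Boundary ∂_1: C_1 → C_0 is given by ∂[p,q] = [q] − [p]. For instance
  ∂EF = F − E.
The resulting 9×22 matrix has rank 8, and its Smith normal form has invariant factors (1,1,1,1,1,1,1,1).

The boundary map ∂_2: C_2 → C_1 maps a triangle to the signed sum of its edges. For instance
  ∂DEG = EG − DG + DE,
  ∂EGJ = GJ − EJ + EG.
The 22×17 boundary matrix has rank 13 and Smith normal form diag(1,1,1,1,1,1,1,1,1,1,1,1,1).

Boundary ∂_3: C_3 → C_2 sends each 3-simplex σ to the alternating sum Σ_i (−1)^i (σ with its i-th vertex removed). For instance
  ∂EFGJ = FGJ − EGJ + EFJ − EFG,
  ∂BEFJ = EFJ − BFJ + BEJ − BEF.
As a 17×4 matrix over Z this has rank 4, with invariant factors (1,1,1,1).

Now H_k = ker ∂_k / im ∂_{k+1}, so:

  H_0: rank C_0 − rank ∂_1 = 9 − 8 = 1, and the invariant factors of ∂_1 are all 1, so H_0 = Z.
  H_1: rank ker ∂_1 − rank ∂_2 = (22 − 8) − 13 = 1, and the invariant factors of ∂_2 are all 1, so H_1 = Z.
  H_2: rank ker ∂_2 − rank ∂_3 = (17 − 13) − 4 = 0, and the invariant factors of ∂_3 are all 1, so H_2 = 0.
  H_3: rank ker ∂_3 − rank ∂_4 = (4 − 4) − 0 = 0, and there is no ∂_4, so H_3 = 0.

H_0 ≅ Z,  H_1 ≅ Z,  H_2 = 0,  H_3 = 0.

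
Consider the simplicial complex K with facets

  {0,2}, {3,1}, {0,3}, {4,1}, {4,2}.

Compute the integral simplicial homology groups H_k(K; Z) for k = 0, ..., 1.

H_0 = Z,  H_1 = Z.

We work with the vertex ordering 0 < 1 < 2 < 3 < 4. The simplices of K, each written with vertices in increasing order, are:

  0-simplices (5): [0], [1], [2], [3], [4]
  1-simplices (5): [0,2], [0,3], [1,3], [1,4], [2,4]

giving chain groups C_0 ≅ Z^5, C_1 ≅ Z^5.

The boundary map ∂_1: C_1 → C_0 maps an edge to its endpoints' difference, ∂[p,q] = q − p. For instance
  ∂[0,2] = [2] − [0].
The 5×5 boundary matrix has rank 4 and Smith normal form diag(1,1,1,1).

Computing H_k = (kernel of ∂_k) / (image of ∂_{k+1}):

  H_0: rank C_0 − rank ∂_1 = 5 − 4 = 1, and the invariant factors of ∂_1 are all 1, so H_0 = Z.
  H_1: rank ker ∂_1 − rank ∂_2 = (5 − 4) − 0 = 1, and there is no ∂_2, so H_1 = Z.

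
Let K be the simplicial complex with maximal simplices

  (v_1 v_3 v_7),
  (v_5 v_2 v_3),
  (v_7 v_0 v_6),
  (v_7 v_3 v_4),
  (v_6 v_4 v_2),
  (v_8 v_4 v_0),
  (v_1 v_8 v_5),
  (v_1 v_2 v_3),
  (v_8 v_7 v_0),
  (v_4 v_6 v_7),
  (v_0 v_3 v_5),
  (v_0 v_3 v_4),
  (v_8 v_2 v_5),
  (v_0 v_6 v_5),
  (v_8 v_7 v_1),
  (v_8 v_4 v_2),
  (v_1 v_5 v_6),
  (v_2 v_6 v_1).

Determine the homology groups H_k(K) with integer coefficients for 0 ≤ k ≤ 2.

H_0 ≅ Z,  H_1 ≅ Z ⊕ Z/2,  H_2 = 0.

We work with the vertex ordering v_0 < v_1 < v_2 < v_3 < v_4 < v_5 < v_6 < v_7 < v_8. The simplices of K, each written with vertices in increasing order, are:

  0-simplices (9): [v_0], [v_1], [v_2], [v_3], [v_4], [v_5], [v_6], [v_7], [v_8]
  1-simplices (27): (27 of them)
  2-simplices (18): (18 of them)

so the chain groups are C_0 ≅ Z^9, C_1 ≅ Z^27, C_2 ≅ Z^18.

∂_1: C_1 → C_0 maps an edge to its endpoints' difference, ∂[p,q] = q − p. For instance
  ∂[v_0,v_4] = [v_4] − [v_0].
The resulting 9×27 matrix has rank 8, and its Smith normal form has invariant factors (1,1,1,1,1,1,1,1).

The boundary map ∂_2: C_2 → C_1 acts by ∂[p,q,r] = [q,r] − [p,r] + [p,q]. For instance
  ∂[v_1,v_2,v_6] = [v_2,v_6] − [v_1,v_6] + [v_1,v_2],
  ∂[v_2,v_3,v_5] = [v_3,v_5] − [v_2,v_5] + [v_2,v_3].
The resulting 27×18 matrix has rank 18, and its Smith normal form has invariant factors (1,1,1,1,1,1,1,1,1,1,1,1,1,1,1,1,1,2).

Reading off H_k = ker ∂_k / im ∂_{k+1}:

  H_0: rank C_0 − rank ∂_1 = 9 − 8 = 1, and the invariant factors of ∂_1 are all 1, so H_0 = Z.
  H_1: rank ker ∂_1 − rank ∂_2 = (27 − 8) − 18 = 1, and ∂_2 has invariant factor 2 > 1, so H_1 = Z ⊕ Z/2.
  H_2: rank ker ∂_2 − rank ∂_3 = (18 − 18) − 0 = 0, and there is no ∂_3, so H_2 = 0.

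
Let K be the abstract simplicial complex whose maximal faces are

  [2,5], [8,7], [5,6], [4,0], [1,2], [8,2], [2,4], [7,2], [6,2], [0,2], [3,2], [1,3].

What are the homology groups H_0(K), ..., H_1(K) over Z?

We work with the vertex ordering 0 < 1 < 2 < 3 < 4 < 5 < 6 < 7 < 8. The simplices of K, each written with vertices in increasing order, are:

  0-simplices (9): [0], [1], [2], [3], [4], [5], [6], [7], [8]
  1-simplices (12): [0,2], [0,4], [1,2], [1,3], [2,3], [2,4], [2,5], [2,6], [2,7], [2,8], [5,6], [7,8]

giving chain groups C_0 ≅ Z^9, C_1 ≅ Z^12.

Boundary ∂_1: C_1 → C_0 is given by ∂[p,q] = [q] − [p]. For instance
  ∂[5,6] = [6] − [5].
This gives a 9×12 integer matrix of rank 8; reducing to Smith normal form yields diagonal entries (1,1,1,1,1,1,1,1).

Computing H_k = (kernel of ∂_k) / (image of ∂_{k+1}):

  H_0: rank C_0 − rank ∂_1 = 9 − 8 = 1, and the invariant factors of ∂_1 are all 1, so H_0 ≅ Z.
  H_1: rank ker ∂_1 − rank ∂_2 = (12 − 8) − 0 = 4, and there is no ∂_2, so H_1 ≅ Z^4.

H_0 = Z,  H_1 = Z^4.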